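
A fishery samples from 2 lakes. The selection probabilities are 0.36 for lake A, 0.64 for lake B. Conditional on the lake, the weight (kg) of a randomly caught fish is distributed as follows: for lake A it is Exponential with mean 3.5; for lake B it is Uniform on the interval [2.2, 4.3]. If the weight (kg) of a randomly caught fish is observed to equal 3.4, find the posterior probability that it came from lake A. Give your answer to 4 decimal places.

0.1133

Likelihoods f(3.4 | ·): A: 0.108155; B: 0.47619.
Posterior ∝ prior × likelihood. Numerator for A: 0.36·0.108155 = 0.0389357.
Normalizing constant: 0.36·0.108155 + 0.64·0.47619 = 0.343698.
P(A | observation) = 0.0389357 / 0.343698 = 0.113285.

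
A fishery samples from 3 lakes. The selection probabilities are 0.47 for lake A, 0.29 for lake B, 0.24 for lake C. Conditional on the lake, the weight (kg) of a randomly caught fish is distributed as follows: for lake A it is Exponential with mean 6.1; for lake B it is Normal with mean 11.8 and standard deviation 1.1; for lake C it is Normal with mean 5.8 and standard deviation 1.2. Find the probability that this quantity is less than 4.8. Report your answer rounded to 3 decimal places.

Conditional on each lake, P(X < 4.8): A: 0.544739; B: 9.85161e-11; C: 0.202328.
By total probability, P(X < 4.8) = 0.47·0.544739 + 0.29·9.85161e-11 + 0.24·0.202328 = 0.304586.

0.305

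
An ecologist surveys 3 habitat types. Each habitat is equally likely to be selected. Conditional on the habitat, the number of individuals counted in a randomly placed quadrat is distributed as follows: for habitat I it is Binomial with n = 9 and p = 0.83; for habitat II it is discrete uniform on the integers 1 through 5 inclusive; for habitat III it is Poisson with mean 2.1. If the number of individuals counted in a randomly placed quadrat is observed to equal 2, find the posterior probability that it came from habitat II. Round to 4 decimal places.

Likelihoods P(X=2 | ·): I: 0.000101766; II: 0.2; III: 0.270016.
Posterior ∝ prior × likelihood. Numerator for II: 0.333333·0.2 = 0.0666667.
Normalizing constant: 0.333333·0.000101766 + 0.333333·0.2 + 0.333333·0.270016 = 0.156706.
P(II | observation) = 0.0666667 / 0.156706 = 0.425425.

0.4254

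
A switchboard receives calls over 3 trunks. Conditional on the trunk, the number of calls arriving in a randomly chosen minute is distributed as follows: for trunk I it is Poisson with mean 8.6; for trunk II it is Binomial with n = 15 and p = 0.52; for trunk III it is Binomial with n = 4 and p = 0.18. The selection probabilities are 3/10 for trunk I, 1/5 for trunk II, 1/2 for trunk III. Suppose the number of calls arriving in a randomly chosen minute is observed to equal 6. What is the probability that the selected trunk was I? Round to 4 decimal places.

0.5369

Likelihoods P(X=6 | ·): I: 0.103449; II: 0.133843; III: 0.
Posterior ∝ prior × likelihood. Numerator for I: 0.3·0.103449 = 0.0310347.
Normalizing constant: 0.3·0.103449 + 0.2·0.133843 + 0.5·0 = 0.0578032.
P(I | observation) = 0.0310347 / 0.0578032 = 0.536902.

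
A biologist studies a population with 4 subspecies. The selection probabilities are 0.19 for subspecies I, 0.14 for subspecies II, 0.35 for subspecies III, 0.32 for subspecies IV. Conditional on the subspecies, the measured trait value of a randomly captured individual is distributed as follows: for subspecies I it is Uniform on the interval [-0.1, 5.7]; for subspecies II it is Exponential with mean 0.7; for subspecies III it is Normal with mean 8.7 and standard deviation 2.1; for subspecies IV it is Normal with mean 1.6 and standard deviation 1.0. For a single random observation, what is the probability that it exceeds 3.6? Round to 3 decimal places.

Conditional on each subspecies, P(X > 3.6): I: 0.362069; II: 0.00584098; III: 0.992421; IV: 0.0227501.
By total probability, P(X > 3.6) = 0.19·0.362069 + 0.14·0.00584098 + 0.35·0.992421 + 0.32·0.0227501 = 0.424238.

0.424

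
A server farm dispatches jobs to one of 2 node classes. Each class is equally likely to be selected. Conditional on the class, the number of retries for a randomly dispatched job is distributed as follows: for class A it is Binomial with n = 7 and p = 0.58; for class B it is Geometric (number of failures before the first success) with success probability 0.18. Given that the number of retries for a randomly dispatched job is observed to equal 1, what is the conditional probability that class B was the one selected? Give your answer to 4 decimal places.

Likelihoods P(X=1 | ·): A: 0.0222855; B: 0.1476.
Posterior ∝ prior × likelihood. Numerator for B: 0.5·0.1476 = 0.0738.
Normalizing constant: 0.5·0.0222855 + 0.5·0.1476 = 0.0849427.
P(B | observation) = 0.0738 / 0.0849427 = 0.868821.

0.8688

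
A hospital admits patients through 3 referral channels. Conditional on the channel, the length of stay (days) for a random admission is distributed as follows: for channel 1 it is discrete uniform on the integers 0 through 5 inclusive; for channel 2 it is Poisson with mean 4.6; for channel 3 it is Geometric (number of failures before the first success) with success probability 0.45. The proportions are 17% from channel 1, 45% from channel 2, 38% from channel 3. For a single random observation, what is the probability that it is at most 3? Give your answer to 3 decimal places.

0.605

Conditional on each channel, P(X ≤ 3): 1: 0.666667; 2: 0.325706; 3: 0.908494.
By total probability, P(X ≤ 3) = 0.17·0.666667 + 0.45·0.325706 + 0.38·0.908494 = 0.605129.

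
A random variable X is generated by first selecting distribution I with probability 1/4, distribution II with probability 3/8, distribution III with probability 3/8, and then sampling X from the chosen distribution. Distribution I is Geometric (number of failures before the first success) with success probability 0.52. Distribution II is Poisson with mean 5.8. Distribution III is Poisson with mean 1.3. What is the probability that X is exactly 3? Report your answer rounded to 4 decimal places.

Conditional on each component, P(X = 3): I: 0.0575078; II: 0.098452; III: 0.0997921.
By total probability, P(X = 3) = 0.25·0.0575078 + 0.375·0.098452 + 0.375·0.0997921 = 0.0887185.

0.0887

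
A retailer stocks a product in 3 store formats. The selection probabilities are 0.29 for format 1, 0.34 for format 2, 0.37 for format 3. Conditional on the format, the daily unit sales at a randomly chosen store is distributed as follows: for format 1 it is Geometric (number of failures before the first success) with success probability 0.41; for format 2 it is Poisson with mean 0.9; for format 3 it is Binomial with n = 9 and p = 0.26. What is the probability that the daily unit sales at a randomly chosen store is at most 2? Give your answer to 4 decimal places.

0.7610

Conditional on each format, P(X ≤ 2): 1: 0.794621; 2: 0.937143; 3: 0.572666.
By total probability, P(X ≤ 2) = 0.29·0.794621 + 0.34·0.937143 + 0.37·0.572666 = 0.760955.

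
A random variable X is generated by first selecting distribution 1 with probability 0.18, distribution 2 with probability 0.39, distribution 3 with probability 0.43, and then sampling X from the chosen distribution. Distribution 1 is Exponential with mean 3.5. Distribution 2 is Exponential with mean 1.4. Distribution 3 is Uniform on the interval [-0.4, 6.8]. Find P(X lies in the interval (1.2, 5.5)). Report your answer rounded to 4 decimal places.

Conditional on each component, P(1.2 < X < 5.5): 1: 0.501991; 2: 0.404701; 3: 0.597222.
By total probability, P(1.2 < X < 5.5) = 0.18·0.501991 + 0.39·0.404701 + 0.43·0.597222 = 0.504997.

0.5050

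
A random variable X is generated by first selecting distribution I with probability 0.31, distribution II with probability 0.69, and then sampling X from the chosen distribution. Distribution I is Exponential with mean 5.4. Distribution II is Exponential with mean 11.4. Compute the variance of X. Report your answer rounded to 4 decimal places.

106.4124

Per component, I: μ=5.4, E[X²]=58.32; II: μ=11.4, E[X²]=259.92.
E[X] = 0.31·5.4 + 0.69·11.4 = 9.54.
E[X²] = 0.31·58.32 + 0.69·259.92 = 197.424.
Var(X) = E[X²] − (E[X])² = 197.424 − 91.0116 = 106.412.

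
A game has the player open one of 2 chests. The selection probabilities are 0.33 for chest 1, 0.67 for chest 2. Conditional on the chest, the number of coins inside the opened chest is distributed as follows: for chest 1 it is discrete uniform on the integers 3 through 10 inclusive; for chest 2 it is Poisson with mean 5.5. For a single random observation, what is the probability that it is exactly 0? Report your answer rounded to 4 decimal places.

0.0027

Conditional on each chest, P(X = 0): 1: 0; 2: 0.00408677.
By total probability, P(X = 0) = 0.33·0 + 0.67·0.00408677 = 0.00273814.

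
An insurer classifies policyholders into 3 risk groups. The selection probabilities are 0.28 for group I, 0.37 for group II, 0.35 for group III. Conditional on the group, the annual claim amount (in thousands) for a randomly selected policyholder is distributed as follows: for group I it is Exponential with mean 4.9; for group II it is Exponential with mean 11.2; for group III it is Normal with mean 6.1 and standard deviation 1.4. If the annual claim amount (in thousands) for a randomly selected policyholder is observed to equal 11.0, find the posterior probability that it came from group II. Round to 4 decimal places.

Likelihoods f(11.0 | ·): I: 0.0216201; II: 0.0334382; III: 0.000623345.
Posterior ∝ prior × likelihood. Numerator for II: 0.37·0.0334382 = 0.0123721.
Normalizing constant: 0.28·0.0216201 + 0.37·0.0334382 + 0.35·0.000623345 = 0.0186439.
P(II | observation) = 0.0123721 / 0.0186439 = 0.663601.

0.6636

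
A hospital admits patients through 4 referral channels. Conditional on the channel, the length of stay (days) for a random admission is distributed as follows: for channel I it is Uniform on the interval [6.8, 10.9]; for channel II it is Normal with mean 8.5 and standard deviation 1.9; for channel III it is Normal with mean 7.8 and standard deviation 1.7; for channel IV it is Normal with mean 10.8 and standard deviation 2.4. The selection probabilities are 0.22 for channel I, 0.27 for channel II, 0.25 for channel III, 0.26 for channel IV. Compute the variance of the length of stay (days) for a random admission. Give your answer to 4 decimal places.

Per component, I: μ=8.85, E[X²]=79.7233; II: μ=8.5, E[X²]=75.86; III: μ=7.8, E[X²]=63.73; IV: μ=10.8, E[X²]=122.4.
E[X] = 0.22·8.85 + 0.27·8.5 + 0.25·7.8 + 0.26·10.8 = 9.
E[X²] = 0.22·79.7233 + 0.27·75.86 + 0.25·63.73 + 0.26·122.4 = 85.7778.
Var(X) = E[X²] − (E[X])² = 85.7778 − 81 = 4.77783.

4.7778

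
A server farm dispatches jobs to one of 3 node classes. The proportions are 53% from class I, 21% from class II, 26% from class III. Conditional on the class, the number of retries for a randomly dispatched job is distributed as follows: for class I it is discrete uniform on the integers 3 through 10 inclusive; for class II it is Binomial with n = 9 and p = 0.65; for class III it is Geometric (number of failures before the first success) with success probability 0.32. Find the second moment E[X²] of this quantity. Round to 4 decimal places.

For each component E[X²] = Var + (mean)², giving I: 47.5; II: 36.27; III: 11.1562.
Overall E[X²] = 0.53·47.5 + 0.21·36.27 + 0.26·11.1562 = 35.6923.

35.6923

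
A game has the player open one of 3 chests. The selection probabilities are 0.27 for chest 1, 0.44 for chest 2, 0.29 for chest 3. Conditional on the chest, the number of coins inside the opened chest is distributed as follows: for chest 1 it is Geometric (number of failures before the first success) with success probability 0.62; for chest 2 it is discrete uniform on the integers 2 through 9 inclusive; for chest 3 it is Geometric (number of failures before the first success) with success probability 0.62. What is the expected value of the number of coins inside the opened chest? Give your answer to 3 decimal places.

2.763

Component means — 1: 0.612903; 2: 5.5; 3: 0.612903.
E[X] = 0.27·0.612903 + 0.44·5.5 + 0.29·0.612903 = 2.76323.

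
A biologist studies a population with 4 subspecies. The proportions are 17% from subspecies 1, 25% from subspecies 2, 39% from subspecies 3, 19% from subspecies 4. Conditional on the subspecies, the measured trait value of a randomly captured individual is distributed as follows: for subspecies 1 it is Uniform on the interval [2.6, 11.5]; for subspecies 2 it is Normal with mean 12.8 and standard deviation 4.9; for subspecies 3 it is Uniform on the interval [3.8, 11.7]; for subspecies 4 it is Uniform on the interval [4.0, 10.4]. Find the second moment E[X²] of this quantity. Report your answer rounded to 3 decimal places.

92.485

For each component E[X²] = Var + (mean)², giving 1: 56.3033; 2: 187.85; 3: 65.2633; 4: 55.2533.
Overall E[X²] = 0.17·56.3033 + 0.25·187.85 + 0.39·65.2633 + 0.19·55.2533 = 92.4849.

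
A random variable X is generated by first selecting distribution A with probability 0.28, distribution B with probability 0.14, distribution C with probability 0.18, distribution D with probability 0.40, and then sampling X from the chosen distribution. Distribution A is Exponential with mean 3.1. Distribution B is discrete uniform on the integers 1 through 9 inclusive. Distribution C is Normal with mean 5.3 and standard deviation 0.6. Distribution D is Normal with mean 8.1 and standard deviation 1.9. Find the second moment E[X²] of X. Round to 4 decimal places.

For each component E[X²] = Var + (mean)², giving A: 19.22; B: 31.6667; C: 28.45; D: 69.22.
Overall E[X²] = 0.28·19.22 + 0.14·31.6667 + 0.18·28.45 + 0.4·69.22 = 42.6239.

42.6239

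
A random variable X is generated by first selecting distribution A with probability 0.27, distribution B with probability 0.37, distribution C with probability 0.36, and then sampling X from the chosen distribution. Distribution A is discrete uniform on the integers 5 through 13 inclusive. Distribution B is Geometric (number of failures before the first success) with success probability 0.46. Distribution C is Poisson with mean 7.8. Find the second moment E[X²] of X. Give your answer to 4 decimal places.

49.8345

For each component E[X²] = Var + (mean)², giving A: 87.6667; B: 3.93006; C: 68.64.
Overall E[X²] = 0.27·87.6667 + 0.37·3.93006 + 0.36·68.64 = 49.8345.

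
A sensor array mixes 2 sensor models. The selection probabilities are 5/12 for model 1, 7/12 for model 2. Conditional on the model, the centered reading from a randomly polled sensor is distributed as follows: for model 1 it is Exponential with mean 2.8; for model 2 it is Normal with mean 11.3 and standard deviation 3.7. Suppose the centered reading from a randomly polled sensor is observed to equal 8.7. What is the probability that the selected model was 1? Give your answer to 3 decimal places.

0.119

Likelihoods f(8.7 | ·): 1: 0.0159745; 2: 0.0842331.
Posterior ∝ prior × likelihood. Numerator for 1: 0.416667·0.0159745 = 0.00665604.
Normalizing constant: 0.416667·0.0159745 + 0.583333·0.0842331 = 0.055792.
P(1 | observation) = 0.00665604 / 0.055792 = 0.119301.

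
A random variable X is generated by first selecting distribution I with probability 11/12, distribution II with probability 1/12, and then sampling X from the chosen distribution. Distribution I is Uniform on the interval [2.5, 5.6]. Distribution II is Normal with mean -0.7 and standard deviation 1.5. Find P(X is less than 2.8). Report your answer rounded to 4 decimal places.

0.1712

Conditional on each component, P(X < 2.8): I: 0.0967742; II: 0.990185.
By total probability, P(X < 2.8) = 0.916667·0.0967742 + 0.0833333·0.990185 = 0.171225.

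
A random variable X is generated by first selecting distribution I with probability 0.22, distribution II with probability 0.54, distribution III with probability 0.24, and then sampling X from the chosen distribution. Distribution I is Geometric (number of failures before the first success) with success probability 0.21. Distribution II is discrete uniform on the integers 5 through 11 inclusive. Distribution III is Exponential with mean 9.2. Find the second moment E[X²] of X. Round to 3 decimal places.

For each component E[X²] = Var + (mean)², giving I: 32.0658; II: 68; III: 169.28.
Overall E[X²] = 0.22·32.0658 + 0.54·68 + 0.24·169.28 = 84.4017.

84.402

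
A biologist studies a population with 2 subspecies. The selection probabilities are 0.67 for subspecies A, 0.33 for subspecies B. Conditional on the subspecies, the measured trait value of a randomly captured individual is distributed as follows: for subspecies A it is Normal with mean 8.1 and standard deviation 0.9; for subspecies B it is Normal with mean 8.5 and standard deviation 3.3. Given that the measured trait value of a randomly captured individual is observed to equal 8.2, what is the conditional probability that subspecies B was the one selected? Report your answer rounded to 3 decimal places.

0.119

Likelihoods f(8.2 | ·): A: 0.440541; B: 0.120393.
Posterior ∝ prior × likelihood. Numerator for B: 0.33·0.120393 = 0.0397297.
Normalizing constant: 0.67·0.440541 + 0.33·0.120393 = 0.334892.
P(B | observation) = 0.0397297 / 0.334892 = 0.118634.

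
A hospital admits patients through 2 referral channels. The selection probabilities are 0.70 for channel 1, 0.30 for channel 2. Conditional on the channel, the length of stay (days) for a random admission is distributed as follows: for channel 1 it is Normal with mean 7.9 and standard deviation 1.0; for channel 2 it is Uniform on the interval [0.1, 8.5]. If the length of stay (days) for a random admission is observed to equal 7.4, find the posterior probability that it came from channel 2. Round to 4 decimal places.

Likelihoods f(7.4 | ·): 1: 0.352065; 2: 0.119048.
Posterior ∝ prior × likelihood. Numerator for 2: 0.3·0.119048 = 0.0357143.
Normalizing constant: 0.7·0.352065 + 0.3·0.119048 = 0.28216.
P(2 | observation) = 0.0357143 / 0.28216 = 0.126575.

0.1266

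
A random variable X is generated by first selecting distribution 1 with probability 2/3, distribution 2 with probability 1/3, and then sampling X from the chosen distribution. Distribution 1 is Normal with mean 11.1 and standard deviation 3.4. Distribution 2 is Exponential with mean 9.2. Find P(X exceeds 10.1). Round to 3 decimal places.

Conditional on each component, P(X > 10.1): 1: 0.615666; 2: 0.333596.
By total probability, P(X > 10.1) = 0.666667·0.615666 + 0.333333·0.333596 = 0.521642.

0.522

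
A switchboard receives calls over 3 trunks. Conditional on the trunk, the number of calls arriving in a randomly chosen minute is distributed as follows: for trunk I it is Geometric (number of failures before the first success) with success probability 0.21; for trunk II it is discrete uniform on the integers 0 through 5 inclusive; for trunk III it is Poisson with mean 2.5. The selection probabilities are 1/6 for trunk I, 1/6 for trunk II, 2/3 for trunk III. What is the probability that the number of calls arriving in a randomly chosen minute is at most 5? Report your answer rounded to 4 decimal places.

0.9315

Conditional on each trunk, P(X ≤ 5): I: 0.756913; II: 1; III: 0.957979.
By total probability, P(X ≤ 5) = 0.166667·0.756913 + 0.166667·1 + 0.666667·0.957979 = 0.931471.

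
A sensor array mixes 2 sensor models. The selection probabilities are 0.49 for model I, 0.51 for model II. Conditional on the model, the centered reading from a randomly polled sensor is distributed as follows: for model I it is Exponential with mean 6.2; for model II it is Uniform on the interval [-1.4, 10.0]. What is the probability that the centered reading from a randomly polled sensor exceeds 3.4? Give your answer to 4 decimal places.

0.5784

Conditional on each model, P(X > 3.4): I: 0.577881; II: 0.578947.
By total probability, P(X > 3.4) = 0.49·0.577881 + 0.51·0.578947 = 0.578425.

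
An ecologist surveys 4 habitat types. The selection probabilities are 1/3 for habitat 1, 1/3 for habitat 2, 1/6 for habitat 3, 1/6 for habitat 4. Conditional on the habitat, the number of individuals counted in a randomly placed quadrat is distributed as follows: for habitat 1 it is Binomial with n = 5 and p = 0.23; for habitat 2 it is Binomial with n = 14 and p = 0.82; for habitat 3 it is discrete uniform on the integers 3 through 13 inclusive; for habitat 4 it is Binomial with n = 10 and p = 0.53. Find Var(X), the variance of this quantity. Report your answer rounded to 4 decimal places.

Per component, 1: μ=1.15, E[X²]=2.208; 2: μ=11.48, E[X²]=133.857; 3: μ=8, E[X²]=74; 4: μ=5.3, E[X²]=30.581.
E[X] = 0.333333·1.15 + 0.333333·11.48 + 0.166667·8 + 0.166667·5.3 = 6.42667.
E[X²] = 0.333333·2.208 + 0.333333·133.857 + 0.166667·74 + 0.166667·30.581 = 62.7851.
Var(X) = E[X²] − (E[X])² = 62.7851 − 41.302 = 21.4831.

21.4831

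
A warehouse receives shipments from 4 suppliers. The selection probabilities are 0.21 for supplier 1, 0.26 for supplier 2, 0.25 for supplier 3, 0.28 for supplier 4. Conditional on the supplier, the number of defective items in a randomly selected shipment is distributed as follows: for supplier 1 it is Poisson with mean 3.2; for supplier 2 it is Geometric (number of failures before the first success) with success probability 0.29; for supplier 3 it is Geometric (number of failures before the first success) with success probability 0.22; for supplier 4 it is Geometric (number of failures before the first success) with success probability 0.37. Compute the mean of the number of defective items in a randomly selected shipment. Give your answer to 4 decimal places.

Component means — 1: 3.2; 2: 2.44828; 3: 3.54545; 4: 1.7027.
E[X] = 0.21·3.2 + 0.26·2.44828 + 0.25·3.54545 + 0.28·1.7027 = 2.67167.

2.6717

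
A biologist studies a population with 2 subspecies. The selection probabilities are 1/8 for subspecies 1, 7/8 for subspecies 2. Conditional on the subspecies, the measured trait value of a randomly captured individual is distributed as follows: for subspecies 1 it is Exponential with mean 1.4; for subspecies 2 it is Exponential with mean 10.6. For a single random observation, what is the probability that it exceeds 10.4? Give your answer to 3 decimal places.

0.328

Conditional on each subspecies, P(X > 10.4): 1: 0.000594036; 2: 0.374886.
By total probability, P(X > 10.4) = 0.125·0.000594036 + 0.875·0.374886 = 0.3281.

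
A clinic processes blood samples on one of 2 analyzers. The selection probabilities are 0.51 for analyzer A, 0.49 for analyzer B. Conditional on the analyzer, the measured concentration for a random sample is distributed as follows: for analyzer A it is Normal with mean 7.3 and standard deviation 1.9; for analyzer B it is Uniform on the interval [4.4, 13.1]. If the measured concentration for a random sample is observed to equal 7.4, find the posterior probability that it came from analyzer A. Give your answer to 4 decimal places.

Likelihoods f(7.4 | ·): A: 0.209679; B: 0.114943.
Posterior ∝ prior × likelihood. Numerator for A: 0.51·0.209679 = 0.106936.
Normalizing constant: 0.51·0.209679 + 0.49·0.114943 = 0.163258.
P(A | observation) = 0.106936 / 0.163258 = 0.655014.

0.6550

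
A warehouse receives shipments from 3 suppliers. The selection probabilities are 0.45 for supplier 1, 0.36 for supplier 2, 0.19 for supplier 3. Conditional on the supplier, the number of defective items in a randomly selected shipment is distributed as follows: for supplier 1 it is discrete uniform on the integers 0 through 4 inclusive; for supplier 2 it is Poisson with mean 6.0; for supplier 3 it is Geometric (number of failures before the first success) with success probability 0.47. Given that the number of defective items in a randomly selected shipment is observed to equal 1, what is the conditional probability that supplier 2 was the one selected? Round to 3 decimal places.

0.038

Likelihoods P(X=1 | ·): 1: 0.2; 2: 0.0148725; 3: 0.2491.
Posterior ∝ prior × likelihood. Numerator for 2: 0.36·0.0148725 = 0.0053541.
Normalizing constant: 0.45·0.2 + 0.36·0.0148725 + 0.19·0.2491 = 0.142683.
P(2 | observation) = 0.0053541 / 0.142683 = 0.0375244.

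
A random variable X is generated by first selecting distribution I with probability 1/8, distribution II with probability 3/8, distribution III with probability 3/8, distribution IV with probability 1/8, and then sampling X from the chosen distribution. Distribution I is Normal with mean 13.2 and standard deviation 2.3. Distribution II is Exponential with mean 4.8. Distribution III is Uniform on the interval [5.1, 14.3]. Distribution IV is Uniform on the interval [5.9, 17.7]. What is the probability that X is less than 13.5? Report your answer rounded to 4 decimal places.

Conditional on each component, P(X < 13.5): I: 0.551889; II: 0.939945; III: 0.913043; IV: 0.644068.
By total probability, P(X < 13.5) = 0.125·0.551889 + 0.375·0.939945 + 0.375·0.913043 + 0.125·0.644068 = 0.844365.

0.8444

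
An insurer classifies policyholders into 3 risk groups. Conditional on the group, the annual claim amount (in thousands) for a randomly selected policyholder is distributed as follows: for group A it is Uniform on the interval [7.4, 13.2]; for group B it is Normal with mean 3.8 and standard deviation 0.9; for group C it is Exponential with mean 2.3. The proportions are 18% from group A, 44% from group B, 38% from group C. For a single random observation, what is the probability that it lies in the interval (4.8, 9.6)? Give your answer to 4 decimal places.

Conditional on each group, P(4.8 < X < 9.6): A: 0.37931; B: 0.13326; C: 0.108672.
By total probability, P(4.8 < X < 9.6) = 0.18·0.37931 + 0.44·0.13326 + 0.38·0.108672 = 0.168206.

0.1682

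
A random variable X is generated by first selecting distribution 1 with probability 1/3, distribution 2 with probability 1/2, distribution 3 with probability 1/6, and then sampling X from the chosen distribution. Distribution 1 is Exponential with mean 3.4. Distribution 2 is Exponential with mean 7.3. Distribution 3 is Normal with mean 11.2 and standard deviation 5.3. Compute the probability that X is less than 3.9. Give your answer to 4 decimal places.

0.4485

Conditional on each component, P(X < 3.9): 1: 0.682431; 2: 0.413889; 3: 0.0842007.
By total probability, P(X < 3.9) = 0.333333·0.682431 + 0.5·0.413889 + 0.166667·0.0842007 = 0.448455.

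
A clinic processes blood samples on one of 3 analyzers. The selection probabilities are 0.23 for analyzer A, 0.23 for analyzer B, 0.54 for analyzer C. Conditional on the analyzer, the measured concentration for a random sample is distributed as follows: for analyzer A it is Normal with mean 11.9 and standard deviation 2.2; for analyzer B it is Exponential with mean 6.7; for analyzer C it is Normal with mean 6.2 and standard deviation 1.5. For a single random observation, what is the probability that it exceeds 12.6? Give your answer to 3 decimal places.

Conditional on each analyzer, P(X > 12.6): A: 0.375174; B: 0.152499; C: 9.92076e-06.
By total probability, P(X > 12.6) = 0.23·0.375174 + 0.23·0.152499 + 0.54·9.92076e-06 = 0.12137.

0.121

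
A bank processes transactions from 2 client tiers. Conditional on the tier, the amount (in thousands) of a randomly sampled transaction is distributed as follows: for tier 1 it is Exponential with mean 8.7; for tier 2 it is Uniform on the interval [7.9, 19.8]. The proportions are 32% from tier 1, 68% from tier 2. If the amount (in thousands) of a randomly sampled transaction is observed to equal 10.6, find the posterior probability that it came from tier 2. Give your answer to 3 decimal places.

0.840

Likelihoods f(10.6 | ·): 1: 0.0339892; 2: 0.0840336.
Posterior ∝ prior × likelihood. Numerator for 2: 0.68·0.0840336 = 0.0571429.
Normalizing constant: 0.32·0.0339892 + 0.68·0.0840336 = 0.0680194.
P(2 | observation) = 0.0571429 / 0.0680194 = 0.840097.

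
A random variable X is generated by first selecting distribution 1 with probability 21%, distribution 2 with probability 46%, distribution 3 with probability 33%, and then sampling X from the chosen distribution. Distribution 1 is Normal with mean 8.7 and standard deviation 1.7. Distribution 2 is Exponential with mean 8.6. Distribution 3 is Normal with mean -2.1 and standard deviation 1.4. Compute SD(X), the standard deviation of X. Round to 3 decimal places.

7.794

Per component, 1: μ=8.7, E[X²]=78.58; 2: μ=8.6, E[X²]=147.92; 3: μ=-2.1, E[X²]=6.37.
E[X] = 0.21·8.7 + 0.46·8.6 + 0.33·-2.1 = 5.09.
E[X²] = 0.21·78.58 + 0.46·147.92 + 0.33·6.37 = 86.6471.
Var(X) = E[X²] − (E[X])² = 86.6471 − 25.9081 = 60.739.
SD(X) = √60.739 = 7.79352.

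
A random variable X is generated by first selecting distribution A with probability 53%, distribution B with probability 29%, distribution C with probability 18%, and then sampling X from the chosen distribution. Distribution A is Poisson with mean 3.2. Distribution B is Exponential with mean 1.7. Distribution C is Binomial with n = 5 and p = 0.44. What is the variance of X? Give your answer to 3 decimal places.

Per component, A: μ=3.2, E[X²]=13.44; B: μ=1.7, E[X²]=5.78; C: μ=2.2, E[X²]=6.072.
E[X] = 0.53·3.2 + 0.29·1.7 + 0.18·2.2 = 2.585.
E[X²] = 0.53·13.44 + 0.29·5.78 + 0.18·6.072 = 9.89236.
Var(X) = E[X²] − (E[X])² = 9.89236 − 6.68222 = 3.21014.

3.210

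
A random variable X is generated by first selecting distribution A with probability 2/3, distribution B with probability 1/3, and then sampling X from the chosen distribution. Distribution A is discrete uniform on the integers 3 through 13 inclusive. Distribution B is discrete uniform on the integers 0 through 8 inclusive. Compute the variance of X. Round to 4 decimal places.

12.4444

Per component, A: μ=8, E[X²]=74; B: μ=4, E[X²]=22.6667.
E[X] = 0.666667·8 + 0.333333·4 = 6.66667.
E[X²] = 0.666667·74 + 0.333333·22.6667 = 56.8889.
Var(X) = E[X²] − (E[X])² = 56.8889 − 44.4444 = 12.4444.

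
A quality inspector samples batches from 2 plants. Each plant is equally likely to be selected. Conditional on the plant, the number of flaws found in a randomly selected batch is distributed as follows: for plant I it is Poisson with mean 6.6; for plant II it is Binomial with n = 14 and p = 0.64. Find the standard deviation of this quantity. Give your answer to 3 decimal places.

Per component, I: μ=6.6, E[X²]=50.16; II: μ=8.96, E[X²]=83.5072.
E[X] = 0.5·6.6 + 0.5·8.96 = 7.78.
E[X²] = 0.5·50.16 + 0.5·83.5072 = 66.8336.
Var(X) = E[X²] − (E[X])² = 66.8336 − 60.5284 = 6.3052.
SD(X) = √6.3052 = 2.51102.

2.511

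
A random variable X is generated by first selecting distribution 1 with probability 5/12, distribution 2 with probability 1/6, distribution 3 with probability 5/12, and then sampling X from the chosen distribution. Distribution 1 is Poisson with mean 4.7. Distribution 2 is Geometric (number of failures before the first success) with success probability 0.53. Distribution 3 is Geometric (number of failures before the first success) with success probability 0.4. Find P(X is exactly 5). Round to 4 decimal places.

Conditional on each component, P(X = 5): 1: 0.17383; 2: 0.0121553; 3: 0.031104.
By total probability, P(X = 5) = 0.416667·0.17383 + 0.166667·0.0121553 + 0.416667·0.031104 = 0.0874149.

0.0874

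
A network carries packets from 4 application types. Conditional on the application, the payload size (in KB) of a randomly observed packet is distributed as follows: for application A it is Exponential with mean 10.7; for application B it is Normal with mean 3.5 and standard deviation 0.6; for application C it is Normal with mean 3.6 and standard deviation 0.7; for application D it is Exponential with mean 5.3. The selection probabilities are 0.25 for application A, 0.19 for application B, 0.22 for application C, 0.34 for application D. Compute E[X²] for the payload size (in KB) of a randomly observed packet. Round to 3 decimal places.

81.701

For each component E[X²] = Var + (mean)², giving A: 228.98; B: 12.61; C: 13.45; D: 56.18.
Overall E[X²] = 0.25·228.98 + 0.19·12.61 + 0.22·13.45 + 0.34·56.18 = 81.7011.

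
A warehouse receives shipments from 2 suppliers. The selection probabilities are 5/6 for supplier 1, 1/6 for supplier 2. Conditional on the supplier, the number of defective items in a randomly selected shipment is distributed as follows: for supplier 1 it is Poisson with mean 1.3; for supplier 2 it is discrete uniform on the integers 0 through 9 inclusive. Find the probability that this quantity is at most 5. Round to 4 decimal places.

0.9315

Conditional on each supplier, P(X ≤ 5): 1: 0.997769; 2: 0.6.
By total probability, P(X ≤ 5) = 0.833333·0.997769 + 0.166667·0.6 = 0.931474.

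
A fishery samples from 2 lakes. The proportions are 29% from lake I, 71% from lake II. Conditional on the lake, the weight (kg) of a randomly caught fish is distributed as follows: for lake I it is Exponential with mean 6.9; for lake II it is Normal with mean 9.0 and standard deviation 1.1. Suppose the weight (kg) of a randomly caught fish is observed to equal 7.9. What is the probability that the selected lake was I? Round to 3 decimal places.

Likelihoods f(7.9 | ·): I: 0.0461228; II: 0.219973.
Posterior ∝ prior × likelihood. Numerator for I: 0.29·0.0461228 = 0.0133756.
Normalizing constant: 0.29·0.0461228 + 0.71·0.219973 = 0.169557.
P(I | observation) = 0.0133756 / 0.169557 = 0.0788857.

0.079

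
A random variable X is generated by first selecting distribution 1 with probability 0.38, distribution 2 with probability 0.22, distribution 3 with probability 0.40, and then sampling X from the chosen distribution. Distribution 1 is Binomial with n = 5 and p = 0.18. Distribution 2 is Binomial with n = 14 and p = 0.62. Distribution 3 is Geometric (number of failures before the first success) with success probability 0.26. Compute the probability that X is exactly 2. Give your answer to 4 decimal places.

0.1249

Conditional on each component, P(X = 2): 1: 0.178643; 2: 0.000317123; 3: 0.142376.
By total probability, P(X = 2) = 0.38·0.178643 + 0.22·0.000317123 + 0.4·0.142376 = 0.124905.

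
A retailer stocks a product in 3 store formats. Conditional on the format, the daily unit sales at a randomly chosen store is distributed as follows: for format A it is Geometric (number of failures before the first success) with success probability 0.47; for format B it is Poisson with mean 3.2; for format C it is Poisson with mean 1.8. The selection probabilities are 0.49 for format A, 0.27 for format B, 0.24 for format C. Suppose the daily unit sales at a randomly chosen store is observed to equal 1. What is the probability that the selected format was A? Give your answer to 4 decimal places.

Likelihoods P(X=1 | ·): A: 0.2491; B: 0.130439; C: 0.297538.
Posterior ∝ prior × likelihood. Numerator for A: 0.49·0.2491 = 0.122059.
Normalizing constant: 0.49·0.2491 + 0.27·0.130439 + 0.24·0.297538 = 0.228687.
P(A | observation) = 0.122059 / 0.228687 = 0.533739.

0.5337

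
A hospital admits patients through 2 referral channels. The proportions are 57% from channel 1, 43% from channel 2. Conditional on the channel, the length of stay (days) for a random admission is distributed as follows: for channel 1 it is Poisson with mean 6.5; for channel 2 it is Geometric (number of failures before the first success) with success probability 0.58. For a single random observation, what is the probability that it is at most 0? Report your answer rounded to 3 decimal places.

0.250

Conditional on each channel, P(X ≤ 0): 1: 0.00150344; 2: 0.58.
By total probability, P(X ≤ 0) = 0.57·0.00150344 + 0.43·0.58 = 0.250257.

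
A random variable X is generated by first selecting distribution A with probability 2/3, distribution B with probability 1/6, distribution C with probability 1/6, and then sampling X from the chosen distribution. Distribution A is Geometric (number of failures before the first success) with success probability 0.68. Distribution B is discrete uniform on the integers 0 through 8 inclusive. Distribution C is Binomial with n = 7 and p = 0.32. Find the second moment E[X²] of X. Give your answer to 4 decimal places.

5.4769

For each component E[X²] = Var + (mean)², giving A: 0.913495; B: 22.6667; C: 6.5408.
Overall E[X²] = 0.666667·0.913495 + 0.166667·22.6667 + 0.166667·6.5408 = 5.47691.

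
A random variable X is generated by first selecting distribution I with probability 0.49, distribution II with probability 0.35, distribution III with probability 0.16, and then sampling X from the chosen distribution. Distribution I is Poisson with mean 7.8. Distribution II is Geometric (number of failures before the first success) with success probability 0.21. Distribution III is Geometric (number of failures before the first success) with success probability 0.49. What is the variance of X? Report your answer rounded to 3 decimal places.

17.225

Per component, I: μ=7.8, E[X²]=68.64; II: μ=3.7619, E[X²]=32.0658; III: μ=1.04082, E[X²]=3.20741.
E[X] = 0.49·7.8 + 0.35·3.7619 + 0.16·1.04082 = 5.3052.
E[X²] = 0.49·68.64 + 0.35·32.0658 + 0.16·3.20741 = 45.3698.
Var(X) = E[X²] − (E[X])² = 45.3698 − 28.1451 = 17.2247.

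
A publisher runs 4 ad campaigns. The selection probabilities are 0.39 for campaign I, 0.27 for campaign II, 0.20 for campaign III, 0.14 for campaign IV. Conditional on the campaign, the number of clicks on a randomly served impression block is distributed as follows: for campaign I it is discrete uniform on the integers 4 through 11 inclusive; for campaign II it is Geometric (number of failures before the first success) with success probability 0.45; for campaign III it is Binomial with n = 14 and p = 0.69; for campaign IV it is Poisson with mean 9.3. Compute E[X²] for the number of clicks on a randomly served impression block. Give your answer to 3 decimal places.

For each component E[X²] = Var + (mean)², giving I: 61.5; II: 4.20988; III: 96.3102; IV: 95.79.
Overall E[X²] = 0.39·61.5 + 0.27·4.20988 + 0.2·96.3102 + 0.14·95.79 = 57.7943.

57.794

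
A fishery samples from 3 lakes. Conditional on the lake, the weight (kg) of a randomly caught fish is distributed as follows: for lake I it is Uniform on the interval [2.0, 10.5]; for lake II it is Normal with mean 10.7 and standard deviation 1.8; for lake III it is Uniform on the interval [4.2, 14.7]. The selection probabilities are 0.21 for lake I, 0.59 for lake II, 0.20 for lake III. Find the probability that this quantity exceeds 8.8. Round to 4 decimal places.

0.6585

Conditional on each lake, P(X > 8.8): I: 0.2; II: 0.854414; III: 0.561905.
By total probability, P(X > 8.8) = 0.21·0.2 + 0.59·0.854414 + 0.2·0.561905 = 0.658485.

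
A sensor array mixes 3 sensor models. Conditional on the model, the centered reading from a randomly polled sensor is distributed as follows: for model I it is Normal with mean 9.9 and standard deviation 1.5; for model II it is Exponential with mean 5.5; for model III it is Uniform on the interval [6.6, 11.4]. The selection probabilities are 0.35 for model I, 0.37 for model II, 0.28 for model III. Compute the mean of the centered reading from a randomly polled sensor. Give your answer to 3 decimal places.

Component means — I: 9.9; II: 5.5; III: 9.
E[X] = 0.35·9.9 + 0.37·5.5 + 0.28·9 = 8.02.

8.020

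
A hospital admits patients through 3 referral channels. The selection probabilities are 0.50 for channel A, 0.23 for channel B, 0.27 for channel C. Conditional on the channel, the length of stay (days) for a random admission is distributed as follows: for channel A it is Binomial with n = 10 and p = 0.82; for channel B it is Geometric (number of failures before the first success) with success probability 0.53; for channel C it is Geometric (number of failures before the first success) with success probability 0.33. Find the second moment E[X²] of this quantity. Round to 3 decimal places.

37.698

For each component E[X²] = Var + (mean)², giving A: 68.716; B: 2.45959; C: 10.2746.
Overall E[X²] = 0.5·68.716 + 0.23·2.45959 + 0.27·10.2746 = 37.6978.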